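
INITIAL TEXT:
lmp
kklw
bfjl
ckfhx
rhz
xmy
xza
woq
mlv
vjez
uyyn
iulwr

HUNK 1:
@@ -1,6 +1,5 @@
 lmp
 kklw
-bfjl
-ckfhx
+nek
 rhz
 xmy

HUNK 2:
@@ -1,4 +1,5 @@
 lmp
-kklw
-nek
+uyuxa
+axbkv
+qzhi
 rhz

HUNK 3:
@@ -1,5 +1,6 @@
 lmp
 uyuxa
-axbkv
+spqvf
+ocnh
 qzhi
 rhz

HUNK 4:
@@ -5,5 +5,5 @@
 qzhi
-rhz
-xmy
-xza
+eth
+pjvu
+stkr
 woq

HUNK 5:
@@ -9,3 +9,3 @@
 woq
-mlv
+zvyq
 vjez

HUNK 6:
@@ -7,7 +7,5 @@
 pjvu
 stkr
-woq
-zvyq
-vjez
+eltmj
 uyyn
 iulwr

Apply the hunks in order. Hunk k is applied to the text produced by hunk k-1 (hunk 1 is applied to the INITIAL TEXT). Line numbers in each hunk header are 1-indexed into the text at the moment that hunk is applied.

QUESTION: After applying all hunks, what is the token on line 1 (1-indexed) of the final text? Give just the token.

Hunk 1: at line 1 remove [bfjl,ckfhx] add [nek] -> 11 lines: lmp kklw nek rhz xmy xza woq mlv vjez uyyn iulwr
Hunk 2: at line 1 remove [kklw,nek] add [uyuxa,axbkv,qzhi] -> 12 lines: lmp uyuxa axbkv qzhi rhz xmy xza woq mlv vjez uyyn iulwr
Hunk 3: at line 1 remove [axbkv] add [spqvf,ocnh] -> 13 lines: lmp uyuxa spqvf ocnh qzhi rhz xmy xza woq mlv vjez uyyn iulwr
Hunk 4: at line 5 remove [rhz,xmy,xza] add [eth,pjvu,stkr] -> 13 lines: lmp uyuxa spqvf ocnh qzhi eth pjvu stkr woq mlv vjez uyyn iulwr
Hunk 5: at line 9 remove [mlv] add [zvyq] -> 13 lines: lmp uyuxa spqvf ocnh qzhi eth pjvu stkr woq zvyq vjez uyyn iulwr
Hunk 6: at line 7 remove [woq,zvyq,vjez] add [eltmj] -> 11 lines: lmp uyuxa spqvf ocnh qzhi eth pjvu stkr eltmj uyyn iulwr
Final line 1: lmp

Answer: lmp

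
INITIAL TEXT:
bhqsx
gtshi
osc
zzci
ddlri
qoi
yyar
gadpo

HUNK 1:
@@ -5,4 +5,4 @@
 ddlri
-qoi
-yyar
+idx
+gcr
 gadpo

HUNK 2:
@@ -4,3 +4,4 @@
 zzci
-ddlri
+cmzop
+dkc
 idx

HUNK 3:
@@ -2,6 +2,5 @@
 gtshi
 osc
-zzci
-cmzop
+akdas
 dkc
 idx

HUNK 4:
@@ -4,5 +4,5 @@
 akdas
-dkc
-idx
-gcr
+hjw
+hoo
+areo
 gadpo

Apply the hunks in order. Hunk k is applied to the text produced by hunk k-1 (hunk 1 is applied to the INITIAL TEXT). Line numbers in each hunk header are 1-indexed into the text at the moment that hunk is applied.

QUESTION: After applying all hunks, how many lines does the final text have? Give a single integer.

Hunk 1: at line 5 remove [qoi,yyar] add [idx,gcr] -> 8 lines: bhqsx gtshi osc zzci ddlri idx gcr gadpo
Hunk 2: at line 4 remove [ddlri] add [cmzop,dkc] -> 9 lines: bhqsx gtshi osc zzci cmzop dkc idx gcr gadpo
Hunk 3: at line 2 remove [zzci,cmzop] add [akdas] -> 8 lines: bhqsx gtshi osc akdas dkc idx gcr gadpo
Hunk 4: at line 4 remove [dkc,idx,gcr] add [hjw,hoo,areo] -> 8 lines: bhqsx gtshi osc akdas hjw hoo areo gadpo
Final line count: 8

Answer: 8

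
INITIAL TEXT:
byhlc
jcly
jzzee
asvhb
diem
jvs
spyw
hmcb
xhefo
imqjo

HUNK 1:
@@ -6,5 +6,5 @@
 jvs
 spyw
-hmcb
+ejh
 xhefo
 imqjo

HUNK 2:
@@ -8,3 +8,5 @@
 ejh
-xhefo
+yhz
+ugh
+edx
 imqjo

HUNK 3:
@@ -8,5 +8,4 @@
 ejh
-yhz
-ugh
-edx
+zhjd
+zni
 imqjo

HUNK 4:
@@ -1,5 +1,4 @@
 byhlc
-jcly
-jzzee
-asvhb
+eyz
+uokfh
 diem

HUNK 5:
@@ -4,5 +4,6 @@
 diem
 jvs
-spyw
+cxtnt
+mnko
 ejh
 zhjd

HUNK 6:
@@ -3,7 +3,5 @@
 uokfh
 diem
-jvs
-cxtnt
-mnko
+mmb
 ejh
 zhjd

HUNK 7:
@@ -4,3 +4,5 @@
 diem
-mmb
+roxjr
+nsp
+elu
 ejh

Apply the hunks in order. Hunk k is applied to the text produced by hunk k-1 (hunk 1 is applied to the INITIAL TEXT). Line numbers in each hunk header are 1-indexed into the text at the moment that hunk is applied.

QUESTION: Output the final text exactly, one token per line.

Answer: byhlc
eyz
uokfh
diem
roxjr
nsp
elu
ejh
zhjd
zni
imqjo

Derivation:
Hunk 1: at line 6 remove [hmcb] add [ejh] -> 10 lines: byhlc jcly jzzee asvhb diem jvs spyw ejh xhefo imqjo
Hunk 2: at line 8 remove [xhefo] add [yhz,ugh,edx] -> 12 lines: byhlc jcly jzzee asvhb diem jvs spyw ejh yhz ugh edx imqjo
Hunk 3: at line 8 remove [yhz,ugh,edx] add [zhjd,zni] -> 11 lines: byhlc jcly jzzee asvhb diem jvs spyw ejh zhjd zni imqjo
Hunk 4: at line 1 remove [jcly,jzzee,asvhb] add [eyz,uokfh] -> 10 lines: byhlc eyz uokfh diem jvs spyw ejh zhjd zni imqjo
Hunk 5: at line 4 remove [spyw] add [cxtnt,mnko] -> 11 lines: byhlc eyz uokfh diem jvs cxtnt mnko ejh zhjd zni imqjo
Hunk 6: at line 3 remove [jvs,cxtnt,mnko] add [mmb] -> 9 lines: byhlc eyz uokfh diem mmb ejh zhjd zni imqjo
Hunk 7: at line 4 remove [mmb] add [roxjr,nsp,elu] -> 11 lines: byhlc eyz uokfh diem roxjr nsp elu ejh zhjd zni imqjo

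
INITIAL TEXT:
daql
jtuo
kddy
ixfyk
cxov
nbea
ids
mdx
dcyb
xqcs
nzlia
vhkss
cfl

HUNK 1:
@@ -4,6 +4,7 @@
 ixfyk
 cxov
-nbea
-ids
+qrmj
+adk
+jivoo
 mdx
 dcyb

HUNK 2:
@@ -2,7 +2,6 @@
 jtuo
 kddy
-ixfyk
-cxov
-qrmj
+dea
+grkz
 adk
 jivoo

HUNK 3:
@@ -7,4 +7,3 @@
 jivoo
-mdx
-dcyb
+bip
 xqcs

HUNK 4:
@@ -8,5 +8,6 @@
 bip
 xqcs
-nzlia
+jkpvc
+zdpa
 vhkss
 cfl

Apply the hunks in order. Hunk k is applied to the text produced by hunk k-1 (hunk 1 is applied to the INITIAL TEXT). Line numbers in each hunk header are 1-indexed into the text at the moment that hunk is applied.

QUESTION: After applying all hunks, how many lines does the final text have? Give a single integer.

Hunk 1: at line 4 remove [nbea,ids] add [qrmj,adk,jivoo] -> 14 lines: daql jtuo kddy ixfyk cxov qrmj adk jivoo mdx dcyb xqcs nzlia vhkss cfl
Hunk 2: at line 2 remove [ixfyk,cxov,qrmj] add [dea,grkz] -> 13 lines: daql jtuo kddy dea grkz adk jivoo mdx dcyb xqcs nzlia vhkss cfl
Hunk 3: at line 7 remove [mdx,dcyb] add [bip] -> 12 lines: daql jtuo kddy dea grkz adk jivoo bip xqcs nzlia vhkss cfl
Hunk 4: at line 8 remove [nzlia] add [jkpvc,zdpa] -> 13 lines: daql jtuo kddy dea grkz adk jivoo bip xqcs jkpvc zdpa vhkss cfl
Final line count: 13

Answer: 13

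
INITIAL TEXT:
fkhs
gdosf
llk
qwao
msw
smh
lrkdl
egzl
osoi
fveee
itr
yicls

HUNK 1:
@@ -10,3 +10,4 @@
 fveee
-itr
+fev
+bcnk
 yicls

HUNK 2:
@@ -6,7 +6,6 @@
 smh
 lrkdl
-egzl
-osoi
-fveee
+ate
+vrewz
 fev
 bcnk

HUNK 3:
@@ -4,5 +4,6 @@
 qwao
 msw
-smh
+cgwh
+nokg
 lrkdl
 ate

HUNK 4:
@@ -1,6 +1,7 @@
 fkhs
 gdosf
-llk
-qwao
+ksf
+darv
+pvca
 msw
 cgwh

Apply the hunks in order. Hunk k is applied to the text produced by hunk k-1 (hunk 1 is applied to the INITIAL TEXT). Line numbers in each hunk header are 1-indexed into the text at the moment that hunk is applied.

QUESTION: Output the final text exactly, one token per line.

Answer: fkhs
gdosf
ksf
darv
pvca
msw
cgwh
nokg
lrkdl
ate
vrewz
fev
bcnk
yicls

Derivation:
Hunk 1: at line 10 remove [itr] add [fev,bcnk] -> 13 lines: fkhs gdosf llk qwao msw smh lrkdl egzl osoi fveee fev bcnk yicls
Hunk 2: at line 6 remove [egzl,osoi,fveee] add [ate,vrewz] -> 12 lines: fkhs gdosf llk qwao msw smh lrkdl ate vrewz fev bcnk yicls
Hunk 3: at line 4 remove [smh] add [cgwh,nokg] -> 13 lines: fkhs gdosf llk qwao msw cgwh nokg lrkdl ate vrewz fev bcnk yicls
Hunk 4: at line 1 remove [llk,qwao] add [ksf,darv,pvca] -> 14 lines: fkhs gdosf ksf darv pvca msw cgwh nokg lrkdl ate vrewz fev bcnk yicls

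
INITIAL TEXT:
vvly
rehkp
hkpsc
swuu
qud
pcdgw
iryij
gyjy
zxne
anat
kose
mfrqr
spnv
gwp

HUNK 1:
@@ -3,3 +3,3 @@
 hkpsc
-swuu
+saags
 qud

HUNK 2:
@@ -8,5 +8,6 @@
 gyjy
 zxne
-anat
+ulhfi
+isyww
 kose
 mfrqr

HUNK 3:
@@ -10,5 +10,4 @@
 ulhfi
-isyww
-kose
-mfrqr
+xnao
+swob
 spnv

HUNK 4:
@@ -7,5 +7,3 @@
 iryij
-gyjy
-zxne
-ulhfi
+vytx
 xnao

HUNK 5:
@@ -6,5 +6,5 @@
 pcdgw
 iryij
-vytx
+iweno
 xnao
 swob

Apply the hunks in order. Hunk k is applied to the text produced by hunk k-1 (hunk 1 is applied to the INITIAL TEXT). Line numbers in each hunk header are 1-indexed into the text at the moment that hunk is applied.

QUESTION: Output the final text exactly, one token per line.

Answer: vvly
rehkp
hkpsc
saags
qud
pcdgw
iryij
iweno
xnao
swob
spnv
gwp

Derivation:
Hunk 1: at line 3 remove [swuu] add [saags] -> 14 lines: vvly rehkp hkpsc saags qud pcdgw iryij gyjy zxne anat kose mfrqr spnv gwp
Hunk 2: at line 8 remove [anat] add [ulhfi,isyww] -> 15 lines: vvly rehkp hkpsc saags qud pcdgw iryij gyjy zxne ulhfi isyww kose mfrqr spnv gwp
Hunk 3: at line 10 remove [isyww,kose,mfrqr] add [xnao,swob] -> 14 lines: vvly rehkp hkpsc saags qud pcdgw iryij gyjy zxne ulhfi xnao swob spnv gwp
Hunk 4: at line 7 remove [gyjy,zxne,ulhfi] add [vytx] -> 12 lines: vvly rehkp hkpsc saags qud pcdgw iryij vytx xnao swob spnv gwp
Hunk 5: at line 6 remove [vytx] add [iweno] -> 12 lines: vvly rehkp hkpsc saags qud pcdgw iryij iweno xnao swob spnv gwp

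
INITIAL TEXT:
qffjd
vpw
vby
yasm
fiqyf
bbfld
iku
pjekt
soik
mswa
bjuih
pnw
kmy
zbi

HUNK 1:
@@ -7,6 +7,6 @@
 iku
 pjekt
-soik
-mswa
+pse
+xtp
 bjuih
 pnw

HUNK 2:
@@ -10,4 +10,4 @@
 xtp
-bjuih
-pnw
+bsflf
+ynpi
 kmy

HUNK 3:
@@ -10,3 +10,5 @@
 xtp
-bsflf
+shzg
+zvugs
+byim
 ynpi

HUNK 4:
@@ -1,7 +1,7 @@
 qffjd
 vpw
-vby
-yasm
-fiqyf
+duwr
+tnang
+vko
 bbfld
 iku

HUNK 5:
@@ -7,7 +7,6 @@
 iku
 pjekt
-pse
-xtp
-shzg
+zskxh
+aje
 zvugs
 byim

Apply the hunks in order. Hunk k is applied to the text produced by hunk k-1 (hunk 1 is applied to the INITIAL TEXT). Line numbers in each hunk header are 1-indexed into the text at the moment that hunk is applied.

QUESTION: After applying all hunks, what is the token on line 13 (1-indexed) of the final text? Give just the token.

Hunk 1: at line 7 remove [soik,mswa] add [pse,xtp] -> 14 lines: qffjd vpw vby yasm fiqyf bbfld iku pjekt pse xtp bjuih pnw kmy zbi
Hunk 2: at line 10 remove [bjuih,pnw] add [bsflf,ynpi] -> 14 lines: qffjd vpw vby yasm fiqyf bbfld iku pjekt pse xtp bsflf ynpi kmy zbi
Hunk 3: at line 10 remove [bsflf] add [shzg,zvugs,byim] -> 16 lines: qffjd vpw vby yasm fiqyf bbfld iku pjekt pse xtp shzg zvugs byim ynpi kmy zbi
Hunk 4: at line 1 remove [vby,yasm,fiqyf] add [duwr,tnang,vko] -> 16 lines: qffjd vpw duwr tnang vko bbfld iku pjekt pse xtp shzg zvugs byim ynpi kmy zbi
Hunk 5: at line 7 remove [pse,xtp,shzg] add [zskxh,aje] -> 15 lines: qffjd vpw duwr tnang vko bbfld iku pjekt zskxh aje zvugs byim ynpi kmy zbi
Final line 13: ynpi

Answer: ynpi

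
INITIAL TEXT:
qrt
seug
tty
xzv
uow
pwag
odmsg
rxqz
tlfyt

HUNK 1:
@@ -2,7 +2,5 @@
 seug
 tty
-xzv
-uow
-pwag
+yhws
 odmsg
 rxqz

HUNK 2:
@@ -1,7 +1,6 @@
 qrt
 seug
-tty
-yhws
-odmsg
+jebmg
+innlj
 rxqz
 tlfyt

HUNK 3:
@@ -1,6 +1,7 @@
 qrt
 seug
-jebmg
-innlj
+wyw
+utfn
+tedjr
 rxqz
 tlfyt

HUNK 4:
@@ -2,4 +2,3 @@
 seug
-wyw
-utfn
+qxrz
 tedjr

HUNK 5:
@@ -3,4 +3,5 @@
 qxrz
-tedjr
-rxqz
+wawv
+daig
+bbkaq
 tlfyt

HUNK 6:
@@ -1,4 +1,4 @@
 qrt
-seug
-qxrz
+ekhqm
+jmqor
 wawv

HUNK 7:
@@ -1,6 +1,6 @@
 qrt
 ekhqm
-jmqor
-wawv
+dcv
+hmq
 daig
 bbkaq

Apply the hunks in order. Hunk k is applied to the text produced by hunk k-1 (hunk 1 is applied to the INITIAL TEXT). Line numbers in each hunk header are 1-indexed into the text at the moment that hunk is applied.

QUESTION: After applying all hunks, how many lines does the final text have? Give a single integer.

Hunk 1: at line 2 remove [xzv,uow,pwag] add [yhws] -> 7 lines: qrt seug tty yhws odmsg rxqz tlfyt
Hunk 2: at line 1 remove [tty,yhws,odmsg] add [jebmg,innlj] -> 6 lines: qrt seug jebmg innlj rxqz tlfyt
Hunk 3: at line 1 remove [jebmg,innlj] add [wyw,utfn,tedjr] -> 7 lines: qrt seug wyw utfn tedjr rxqz tlfyt
Hunk 4: at line 2 remove [wyw,utfn] add [qxrz] -> 6 lines: qrt seug qxrz tedjr rxqz tlfyt
Hunk 5: at line 3 remove [tedjr,rxqz] add [wawv,daig,bbkaq] -> 7 lines: qrt seug qxrz wawv daig bbkaq tlfyt
Hunk 6: at line 1 remove [seug,qxrz] add [ekhqm,jmqor] -> 7 lines: qrt ekhqm jmqor wawv daig bbkaq tlfyt
Hunk 7: at line 1 remove [jmqor,wawv] add [dcv,hmq] -> 7 lines: qrt ekhqm dcv hmq daig bbkaq tlfyt
Final line count: 7

Answer: 7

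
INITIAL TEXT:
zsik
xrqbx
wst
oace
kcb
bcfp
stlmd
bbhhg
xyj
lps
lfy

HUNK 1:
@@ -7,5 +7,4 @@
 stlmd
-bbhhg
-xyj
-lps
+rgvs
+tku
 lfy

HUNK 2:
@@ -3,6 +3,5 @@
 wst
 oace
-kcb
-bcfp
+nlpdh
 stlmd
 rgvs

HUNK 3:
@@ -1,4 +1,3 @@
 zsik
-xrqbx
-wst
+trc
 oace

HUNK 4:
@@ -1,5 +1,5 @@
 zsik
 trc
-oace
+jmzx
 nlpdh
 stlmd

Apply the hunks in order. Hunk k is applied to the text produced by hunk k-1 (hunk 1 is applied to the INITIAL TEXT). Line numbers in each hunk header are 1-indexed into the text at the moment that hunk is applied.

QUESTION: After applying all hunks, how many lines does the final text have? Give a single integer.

Hunk 1: at line 7 remove [bbhhg,xyj,lps] add [rgvs,tku] -> 10 lines: zsik xrqbx wst oace kcb bcfp stlmd rgvs tku lfy
Hunk 2: at line 3 remove [kcb,bcfp] add [nlpdh] -> 9 lines: zsik xrqbx wst oace nlpdh stlmd rgvs tku lfy
Hunk 3: at line 1 remove [xrqbx,wst] add [trc] -> 8 lines: zsik trc oace nlpdh stlmd rgvs tku lfy
Hunk 4: at line 1 remove [oace] add [jmzx] -> 8 lines: zsik trc jmzx nlpdh stlmd rgvs tku lfy
Final line count: 8

Answer: 8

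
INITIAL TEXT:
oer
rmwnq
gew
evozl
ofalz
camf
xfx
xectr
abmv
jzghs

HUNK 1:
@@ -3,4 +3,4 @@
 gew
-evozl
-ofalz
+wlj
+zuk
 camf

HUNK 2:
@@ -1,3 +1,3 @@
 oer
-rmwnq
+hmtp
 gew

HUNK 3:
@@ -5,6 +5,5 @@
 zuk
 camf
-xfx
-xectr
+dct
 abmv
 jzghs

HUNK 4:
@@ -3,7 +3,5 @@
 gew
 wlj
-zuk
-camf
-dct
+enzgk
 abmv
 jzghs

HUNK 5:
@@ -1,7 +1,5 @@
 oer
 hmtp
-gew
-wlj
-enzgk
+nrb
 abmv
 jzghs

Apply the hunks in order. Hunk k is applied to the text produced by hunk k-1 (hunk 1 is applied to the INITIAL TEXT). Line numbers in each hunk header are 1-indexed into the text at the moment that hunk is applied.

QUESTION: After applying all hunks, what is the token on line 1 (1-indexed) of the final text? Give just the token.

Answer: oer

Derivation:
Hunk 1: at line 3 remove [evozl,ofalz] add [wlj,zuk] -> 10 lines: oer rmwnq gew wlj zuk camf xfx xectr abmv jzghs
Hunk 2: at line 1 remove [rmwnq] add [hmtp] -> 10 lines: oer hmtp gew wlj zuk camf xfx xectr abmv jzghs
Hunk 3: at line 5 remove [xfx,xectr] add [dct] -> 9 lines: oer hmtp gew wlj zuk camf dct abmv jzghs
Hunk 4: at line 3 remove [zuk,camf,dct] add [enzgk] -> 7 lines: oer hmtp gew wlj enzgk abmv jzghs
Hunk 5: at line 1 remove [gew,wlj,enzgk] add [nrb] -> 5 lines: oer hmtp nrb abmv jzghs
Final line 1: oer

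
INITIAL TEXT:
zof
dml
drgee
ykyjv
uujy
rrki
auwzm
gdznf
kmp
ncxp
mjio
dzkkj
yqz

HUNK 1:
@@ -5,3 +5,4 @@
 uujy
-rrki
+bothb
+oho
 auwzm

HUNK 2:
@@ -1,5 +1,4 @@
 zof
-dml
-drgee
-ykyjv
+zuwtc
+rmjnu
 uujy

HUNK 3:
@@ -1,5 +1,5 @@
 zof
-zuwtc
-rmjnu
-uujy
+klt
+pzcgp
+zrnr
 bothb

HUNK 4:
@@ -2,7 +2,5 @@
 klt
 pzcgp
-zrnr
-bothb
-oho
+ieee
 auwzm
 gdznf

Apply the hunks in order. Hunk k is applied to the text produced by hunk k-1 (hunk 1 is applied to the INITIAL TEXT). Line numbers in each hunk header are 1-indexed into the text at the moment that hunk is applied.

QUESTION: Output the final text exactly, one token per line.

Hunk 1: at line 5 remove [rrki] add [bothb,oho] -> 14 lines: zof dml drgee ykyjv uujy bothb oho auwzm gdznf kmp ncxp mjio dzkkj yqz
Hunk 2: at line 1 remove [dml,drgee,ykyjv] add [zuwtc,rmjnu] -> 13 lines: zof zuwtc rmjnu uujy bothb oho auwzm gdznf kmp ncxp mjio dzkkj yqz
Hunk 3: at line 1 remove [zuwtc,rmjnu,uujy] add [klt,pzcgp,zrnr] -> 13 lines: zof klt pzcgp zrnr bothb oho auwzm gdznf kmp ncxp mjio dzkkj yqz
Hunk 4: at line 2 remove [zrnr,bothb,oho] add [ieee] -> 11 lines: zof klt pzcgp ieee auwzm gdznf kmp ncxp mjio dzkkj yqz

Answer: zof
klt
pzcgp
ieee
auwzm
gdznf
kmp
ncxp
mjio
dzkkj
yqz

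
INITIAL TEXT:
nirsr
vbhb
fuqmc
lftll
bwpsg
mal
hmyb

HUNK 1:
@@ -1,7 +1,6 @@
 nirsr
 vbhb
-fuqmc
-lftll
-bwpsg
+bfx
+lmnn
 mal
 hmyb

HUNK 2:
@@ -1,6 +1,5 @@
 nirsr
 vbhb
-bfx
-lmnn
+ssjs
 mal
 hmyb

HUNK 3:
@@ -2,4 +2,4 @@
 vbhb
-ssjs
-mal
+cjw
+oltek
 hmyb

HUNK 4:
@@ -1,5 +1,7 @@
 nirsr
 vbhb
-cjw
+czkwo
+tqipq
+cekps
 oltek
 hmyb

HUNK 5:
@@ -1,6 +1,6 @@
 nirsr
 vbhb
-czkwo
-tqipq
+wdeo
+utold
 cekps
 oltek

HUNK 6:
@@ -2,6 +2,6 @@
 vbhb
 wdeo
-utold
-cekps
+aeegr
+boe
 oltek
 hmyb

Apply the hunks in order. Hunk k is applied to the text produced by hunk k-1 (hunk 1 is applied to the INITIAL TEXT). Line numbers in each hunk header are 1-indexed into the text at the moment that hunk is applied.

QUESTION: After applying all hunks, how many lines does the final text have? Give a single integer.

Hunk 1: at line 1 remove [fuqmc,lftll,bwpsg] add [bfx,lmnn] -> 6 lines: nirsr vbhb bfx lmnn mal hmyb
Hunk 2: at line 1 remove [bfx,lmnn] add [ssjs] -> 5 lines: nirsr vbhb ssjs mal hmyb
Hunk 3: at line 2 remove [ssjs,mal] add [cjw,oltek] -> 5 lines: nirsr vbhb cjw oltek hmyb
Hunk 4: at line 1 remove [cjw] add [czkwo,tqipq,cekps] -> 7 lines: nirsr vbhb czkwo tqipq cekps oltek hmyb
Hunk 5: at line 1 remove [czkwo,tqipq] add [wdeo,utold] -> 7 lines: nirsr vbhb wdeo utold cekps oltek hmyb
Hunk 6: at line 2 remove [utold,cekps] add [aeegr,boe] -> 7 lines: nirsr vbhb wdeo aeegr boe oltek hmyb
Final line count: 7

Answer: 7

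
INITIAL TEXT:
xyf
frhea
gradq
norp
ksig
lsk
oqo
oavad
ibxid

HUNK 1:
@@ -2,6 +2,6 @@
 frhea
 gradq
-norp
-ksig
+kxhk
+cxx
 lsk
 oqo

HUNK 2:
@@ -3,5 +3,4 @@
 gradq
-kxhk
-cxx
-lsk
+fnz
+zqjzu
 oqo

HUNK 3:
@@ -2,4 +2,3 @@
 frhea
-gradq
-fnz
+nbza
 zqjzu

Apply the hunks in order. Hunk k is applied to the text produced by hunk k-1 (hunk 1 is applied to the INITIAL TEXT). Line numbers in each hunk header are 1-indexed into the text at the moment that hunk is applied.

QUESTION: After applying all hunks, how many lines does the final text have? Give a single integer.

Hunk 1: at line 2 remove [norp,ksig] add [kxhk,cxx] -> 9 lines: xyf frhea gradq kxhk cxx lsk oqo oavad ibxid
Hunk 2: at line 3 remove [kxhk,cxx,lsk] add [fnz,zqjzu] -> 8 lines: xyf frhea gradq fnz zqjzu oqo oavad ibxid
Hunk 3: at line 2 remove [gradq,fnz] add [nbza] -> 7 lines: xyf frhea nbza zqjzu oqo oavad ibxid
Final line count: 7

Answer: 7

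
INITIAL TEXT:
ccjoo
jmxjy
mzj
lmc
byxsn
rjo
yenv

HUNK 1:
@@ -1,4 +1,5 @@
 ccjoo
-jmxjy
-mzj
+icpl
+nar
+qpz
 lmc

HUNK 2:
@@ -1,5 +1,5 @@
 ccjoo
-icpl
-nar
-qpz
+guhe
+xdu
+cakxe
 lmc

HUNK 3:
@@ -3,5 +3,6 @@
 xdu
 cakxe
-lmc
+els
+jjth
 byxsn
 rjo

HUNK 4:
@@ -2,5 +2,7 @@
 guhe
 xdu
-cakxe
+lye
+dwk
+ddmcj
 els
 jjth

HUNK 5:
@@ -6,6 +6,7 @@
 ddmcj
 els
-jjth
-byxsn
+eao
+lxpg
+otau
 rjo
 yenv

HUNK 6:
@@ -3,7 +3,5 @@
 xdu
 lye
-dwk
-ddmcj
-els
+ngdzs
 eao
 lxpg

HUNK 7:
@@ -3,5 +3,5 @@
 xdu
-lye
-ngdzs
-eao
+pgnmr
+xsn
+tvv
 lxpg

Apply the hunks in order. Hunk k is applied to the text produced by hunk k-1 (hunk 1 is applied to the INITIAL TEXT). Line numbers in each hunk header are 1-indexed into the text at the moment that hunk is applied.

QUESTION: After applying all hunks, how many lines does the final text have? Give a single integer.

Hunk 1: at line 1 remove [jmxjy,mzj] add [icpl,nar,qpz] -> 8 lines: ccjoo icpl nar qpz lmc byxsn rjo yenv
Hunk 2: at line 1 remove [icpl,nar,qpz] add [guhe,xdu,cakxe] -> 8 lines: ccjoo guhe xdu cakxe lmc byxsn rjo yenv
Hunk 3: at line 3 remove [lmc] add [els,jjth] -> 9 lines: ccjoo guhe xdu cakxe els jjth byxsn rjo yenv
Hunk 4: at line 2 remove [cakxe] add [lye,dwk,ddmcj] -> 11 lines: ccjoo guhe xdu lye dwk ddmcj els jjth byxsn rjo yenv
Hunk 5: at line 6 remove [jjth,byxsn] add [eao,lxpg,otau] -> 12 lines: ccjoo guhe xdu lye dwk ddmcj els eao lxpg otau rjo yenv
Hunk 6: at line 3 remove [dwk,ddmcj,els] add [ngdzs] -> 10 lines: ccjoo guhe xdu lye ngdzs eao lxpg otau rjo yenv
Hunk 7: at line 3 remove [lye,ngdzs,eao] add [pgnmr,xsn,tvv] -> 10 lines: ccjoo guhe xdu pgnmr xsn tvv lxpg otau rjo yenv
Final line count: 10

Answer: 10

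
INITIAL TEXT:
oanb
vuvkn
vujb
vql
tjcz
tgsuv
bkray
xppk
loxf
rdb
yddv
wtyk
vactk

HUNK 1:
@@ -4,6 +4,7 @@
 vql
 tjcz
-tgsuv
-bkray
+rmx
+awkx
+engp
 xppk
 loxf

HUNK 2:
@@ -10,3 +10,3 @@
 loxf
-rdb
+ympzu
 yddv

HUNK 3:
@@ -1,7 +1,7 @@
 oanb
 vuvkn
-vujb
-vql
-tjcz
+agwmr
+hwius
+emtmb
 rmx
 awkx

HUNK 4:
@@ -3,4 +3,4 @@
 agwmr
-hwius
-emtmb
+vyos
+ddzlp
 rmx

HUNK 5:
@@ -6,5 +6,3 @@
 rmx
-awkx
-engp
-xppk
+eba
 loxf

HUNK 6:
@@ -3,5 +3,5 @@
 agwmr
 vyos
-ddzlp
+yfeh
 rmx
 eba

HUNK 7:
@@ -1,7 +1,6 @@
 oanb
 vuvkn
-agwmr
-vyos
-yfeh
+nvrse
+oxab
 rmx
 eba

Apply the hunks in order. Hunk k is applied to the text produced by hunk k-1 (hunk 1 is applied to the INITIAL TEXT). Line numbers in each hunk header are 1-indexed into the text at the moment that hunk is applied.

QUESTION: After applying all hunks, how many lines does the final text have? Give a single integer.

Hunk 1: at line 4 remove [tgsuv,bkray] add [rmx,awkx,engp] -> 14 lines: oanb vuvkn vujb vql tjcz rmx awkx engp xppk loxf rdb yddv wtyk vactk
Hunk 2: at line 10 remove [rdb] add [ympzu] -> 14 lines: oanb vuvkn vujb vql tjcz rmx awkx engp xppk loxf ympzu yddv wtyk vactk
Hunk 3: at line 1 remove [vujb,vql,tjcz] add [agwmr,hwius,emtmb] -> 14 lines: oanb vuvkn agwmr hwius emtmb rmx awkx engp xppk loxf ympzu yddv wtyk vactk
Hunk 4: at line 3 remove [hwius,emtmb] add [vyos,ddzlp] -> 14 lines: oanb vuvkn agwmr vyos ddzlp rmx awkx engp xppk loxf ympzu yddv wtyk vactk
Hunk 5: at line 6 remove [awkx,engp,xppk] add [eba] -> 12 lines: oanb vuvkn agwmr vyos ddzlp rmx eba loxf ympzu yddv wtyk vactk
Hunk 6: at line 3 remove [ddzlp] add [yfeh] -> 12 lines: oanb vuvkn agwmr vyos yfeh rmx eba loxf ympzu yddv wtyk vactk
Hunk 7: at line 1 remove [agwmr,vyos,yfeh] add [nvrse,oxab] -> 11 lines: oanb vuvkn nvrse oxab rmx eba loxf ympzu yddv wtyk vactk
Final line count: 11

Answer: 11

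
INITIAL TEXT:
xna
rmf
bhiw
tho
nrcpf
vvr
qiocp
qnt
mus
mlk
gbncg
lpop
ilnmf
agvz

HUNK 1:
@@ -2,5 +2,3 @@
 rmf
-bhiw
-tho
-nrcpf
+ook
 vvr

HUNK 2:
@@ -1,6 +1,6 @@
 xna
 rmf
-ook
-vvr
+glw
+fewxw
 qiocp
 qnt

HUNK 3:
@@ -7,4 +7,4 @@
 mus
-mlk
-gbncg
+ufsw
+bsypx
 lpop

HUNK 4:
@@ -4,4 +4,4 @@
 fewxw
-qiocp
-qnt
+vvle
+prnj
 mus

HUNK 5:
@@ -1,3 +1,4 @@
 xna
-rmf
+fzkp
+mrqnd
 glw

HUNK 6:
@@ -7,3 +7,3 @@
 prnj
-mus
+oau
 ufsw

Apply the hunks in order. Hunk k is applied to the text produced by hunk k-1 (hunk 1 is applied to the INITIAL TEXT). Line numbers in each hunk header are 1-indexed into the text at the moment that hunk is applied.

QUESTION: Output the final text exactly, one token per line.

Answer: xna
fzkp
mrqnd
glw
fewxw
vvle
prnj
oau
ufsw
bsypx
lpop
ilnmf
agvz

Derivation:
Hunk 1: at line 2 remove [bhiw,tho,nrcpf] add [ook] -> 12 lines: xna rmf ook vvr qiocp qnt mus mlk gbncg lpop ilnmf agvz
Hunk 2: at line 1 remove [ook,vvr] add [glw,fewxw] -> 12 lines: xna rmf glw fewxw qiocp qnt mus mlk gbncg lpop ilnmf agvz
Hunk 3: at line 7 remove [mlk,gbncg] add [ufsw,bsypx] -> 12 lines: xna rmf glw fewxw qiocp qnt mus ufsw bsypx lpop ilnmf agvz
Hunk 4: at line 4 remove [qiocp,qnt] add [vvle,prnj] -> 12 lines: xna rmf glw fewxw vvle prnj mus ufsw bsypx lpop ilnmf agvz
Hunk 5: at line 1 remove [rmf] add [fzkp,mrqnd] -> 13 lines: xna fzkp mrqnd glw fewxw vvle prnj mus ufsw bsypx lpop ilnmf agvz
Hunk 6: at line 7 remove [mus] add [oau] -> 13 lines: xna fzkp mrqnd glw fewxw vvle prnj oau ufsw bsypx lpop ilnmf agvz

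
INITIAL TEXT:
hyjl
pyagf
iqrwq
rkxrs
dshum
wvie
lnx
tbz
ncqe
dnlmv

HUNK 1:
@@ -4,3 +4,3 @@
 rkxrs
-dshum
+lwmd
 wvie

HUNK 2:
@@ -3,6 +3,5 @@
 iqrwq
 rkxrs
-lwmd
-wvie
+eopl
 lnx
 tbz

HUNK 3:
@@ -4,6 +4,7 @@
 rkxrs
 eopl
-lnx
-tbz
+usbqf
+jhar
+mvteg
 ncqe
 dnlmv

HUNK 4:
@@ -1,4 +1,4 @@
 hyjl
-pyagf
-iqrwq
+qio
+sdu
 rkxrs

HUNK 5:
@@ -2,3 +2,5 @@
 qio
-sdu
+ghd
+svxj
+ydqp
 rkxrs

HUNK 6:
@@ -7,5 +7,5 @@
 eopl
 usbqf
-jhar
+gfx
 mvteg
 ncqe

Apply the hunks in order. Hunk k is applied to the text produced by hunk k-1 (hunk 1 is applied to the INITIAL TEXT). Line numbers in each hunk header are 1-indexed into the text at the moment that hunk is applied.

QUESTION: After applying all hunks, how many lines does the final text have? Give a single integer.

Hunk 1: at line 4 remove [dshum] add [lwmd] -> 10 lines: hyjl pyagf iqrwq rkxrs lwmd wvie lnx tbz ncqe dnlmv
Hunk 2: at line 3 remove [lwmd,wvie] add [eopl] -> 9 lines: hyjl pyagf iqrwq rkxrs eopl lnx tbz ncqe dnlmv
Hunk 3: at line 4 remove [lnx,tbz] add [usbqf,jhar,mvteg] -> 10 lines: hyjl pyagf iqrwq rkxrs eopl usbqf jhar mvteg ncqe dnlmv
Hunk 4: at line 1 remove [pyagf,iqrwq] add [qio,sdu] -> 10 lines: hyjl qio sdu rkxrs eopl usbqf jhar mvteg ncqe dnlmv
Hunk 5: at line 2 remove [sdu] add [ghd,svxj,ydqp] -> 12 lines: hyjl qio ghd svxj ydqp rkxrs eopl usbqf jhar mvteg ncqe dnlmv
Hunk 6: at line 7 remove [jhar] add [gfx] -> 12 lines: hyjl qio ghd svxj ydqp rkxrs eopl usbqf gfx mvteg ncqe dnlmv
Final line count: 12

Answer: 12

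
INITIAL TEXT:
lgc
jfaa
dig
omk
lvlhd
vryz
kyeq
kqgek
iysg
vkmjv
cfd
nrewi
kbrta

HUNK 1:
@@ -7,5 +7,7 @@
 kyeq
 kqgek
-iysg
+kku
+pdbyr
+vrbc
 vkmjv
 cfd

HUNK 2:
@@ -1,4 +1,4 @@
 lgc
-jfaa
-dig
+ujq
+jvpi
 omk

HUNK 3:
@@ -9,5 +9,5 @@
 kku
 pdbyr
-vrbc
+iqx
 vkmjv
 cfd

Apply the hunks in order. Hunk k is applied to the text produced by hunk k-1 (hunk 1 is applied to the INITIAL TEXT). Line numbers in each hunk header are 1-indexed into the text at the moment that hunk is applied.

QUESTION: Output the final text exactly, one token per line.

Hunk 1: at line 7 remove [iysg] add [kku,pdbyr,vrbc] -> 15 lines: lgc jfaa dig omk lvlhd vryz kyeq kqgek kku pdbyr vrbc vkmjv cfd nrewi kbrta
Hunk 2: at line 1 remove [jfaa,dig] add [ujq,jvpi] -> 15 lines: lgc ujq jvpi omk lvlhd vryz kyeq kqgek kku pdbyr vrbc vkmjv cfd nrewi kbrta
Hunk 3: at line 9 remove [vrbc] add [iqx] -> 15 lines: lgc ujq jvpi omk lvlhd vryz kyeq kqgek kku pdbyr iqx vkmjv cfd nrewi kbrta

Answer: lgc
ujq
jvpi
omk
lvlhd
vryz
kyeq
kqgek
kku
pdbyr
iqx
vkmjv
cfd
nrewi
kbrta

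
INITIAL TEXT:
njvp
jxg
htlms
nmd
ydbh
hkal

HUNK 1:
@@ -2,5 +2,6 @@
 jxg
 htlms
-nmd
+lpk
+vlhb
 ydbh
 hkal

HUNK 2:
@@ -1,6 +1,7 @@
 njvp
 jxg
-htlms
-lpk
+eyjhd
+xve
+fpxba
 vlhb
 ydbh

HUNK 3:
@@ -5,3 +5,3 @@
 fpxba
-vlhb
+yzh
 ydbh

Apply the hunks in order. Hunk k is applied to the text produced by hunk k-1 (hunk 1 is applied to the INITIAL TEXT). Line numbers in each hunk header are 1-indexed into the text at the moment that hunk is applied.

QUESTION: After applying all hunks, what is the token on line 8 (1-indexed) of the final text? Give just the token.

Answer: hkal

Derivation:
Hunk 1: at line 2 remove [nmd] add [lpk,vlhb] -> 7 lines: njvp jxg htlms lpk vlhb ydbh hkal
Hunk 2: at line 1 remove [htlms,lpk] add [eyjhd,xve,fpxba] -> 8 lines: njvp jxg eyjhd xve fpxba vlhb ydbh hkal
Hunk 3: at line 5 remove [vlhb] add [yzh] -> 8 lines: njvp jxg eyjhd xve fpxba yzh ydbh hkal
Final line 8: hkal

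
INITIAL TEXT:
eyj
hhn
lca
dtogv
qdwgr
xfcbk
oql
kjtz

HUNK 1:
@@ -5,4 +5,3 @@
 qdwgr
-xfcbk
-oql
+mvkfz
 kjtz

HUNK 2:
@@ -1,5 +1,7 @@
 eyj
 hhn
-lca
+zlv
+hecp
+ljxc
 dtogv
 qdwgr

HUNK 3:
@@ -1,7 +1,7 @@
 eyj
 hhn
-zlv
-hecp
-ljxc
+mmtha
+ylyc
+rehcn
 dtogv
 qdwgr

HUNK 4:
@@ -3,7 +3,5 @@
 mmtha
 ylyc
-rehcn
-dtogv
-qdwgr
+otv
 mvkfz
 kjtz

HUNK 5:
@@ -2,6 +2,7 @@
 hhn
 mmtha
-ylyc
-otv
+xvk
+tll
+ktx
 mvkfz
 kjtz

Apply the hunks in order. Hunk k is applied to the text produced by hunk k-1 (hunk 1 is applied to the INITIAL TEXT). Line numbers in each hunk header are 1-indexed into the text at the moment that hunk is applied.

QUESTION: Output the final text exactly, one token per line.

Hunk 1: at line 5 remove [xfcbk,oql] add [mvkfz] -> 7 lines: eyj hhn lca dtogv qdwgr mvkfz kjtz
Hunk 2: at line 1 remove [lca] add [zlv,hecp,ljxc] -> 9 lines: eyj hhn zlv hecp ljxc dtogv qdwgr mvkfz kjtz
Hunk 3: at line 1 remove [zlv,hecp,ljxc] add [mmtha,ylyc,rehcn] -> 9 lines: eyj hhn mmtha ylyc rehcn dtogv qdwgr mvkfz kjtz
Hunk 4: at line 3 remove [rehcn,dtogv,qdwgr] add [otv] -> 7 lines: eyj hhn mmtha ylyc otv mvkfz kjtz
Hunk 5: at line 2 remove [ylyc,otv] add [xvk,tll,ktx] -> 8 lines: eyj hhn mmtha xvk tll ktx mvkfz kjtz

Answer: eyj
hhn
mmtha
xvk
tll
ktx
mvkfz
kjtz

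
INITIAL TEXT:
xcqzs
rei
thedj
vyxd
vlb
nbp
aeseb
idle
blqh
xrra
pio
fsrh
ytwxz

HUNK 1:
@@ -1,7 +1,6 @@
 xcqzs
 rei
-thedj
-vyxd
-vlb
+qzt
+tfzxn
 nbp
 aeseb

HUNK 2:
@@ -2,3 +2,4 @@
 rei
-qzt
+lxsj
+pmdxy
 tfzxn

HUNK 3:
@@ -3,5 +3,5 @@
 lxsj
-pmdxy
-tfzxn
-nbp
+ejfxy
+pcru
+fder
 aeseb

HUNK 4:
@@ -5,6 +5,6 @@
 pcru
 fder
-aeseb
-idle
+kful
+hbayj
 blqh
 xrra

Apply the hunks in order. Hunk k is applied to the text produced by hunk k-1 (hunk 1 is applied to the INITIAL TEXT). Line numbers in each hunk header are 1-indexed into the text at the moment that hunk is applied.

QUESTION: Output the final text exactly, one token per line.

Hunk 1: at line 1 remove [thedj,vyxd,vlb] add [qzt,tfzxn] -> 12 lines: xcqzs rei qzt tfzxn nbp aeseb idle blqh xrra pio fsrh ytwxz
Hunk 2: at line 2 remove [qzt] add [lxsj,pmdxy] -> 13 lines: xcqzs rei lxsj pmdxy tfzxn nbp aeseb idle blqh xrra pio fsrh ytwxz
Hunk 3: at line 3 remove [pmdxy,tfzxn,nbp] add [ejfxy,pcru,fder] -> 13 lines: xcqzs rei lxsj ejfxy pcru fder aeseb idle blqh xrra pio fsrh ytwxz
Hunk 4: at line 5 remove [aeseb,idle] add [kful,hbayj] -> 13 lines: xcqzs rei lxsj ejfxy pcru fder kful hbayj blqh xrra pio fsrh ytwxz

Answer: xcqzs
rei
lxsj
ejfxy
pcru
fder
kful
hbayj
blqh
xrra
pio
fsrh
ytwxz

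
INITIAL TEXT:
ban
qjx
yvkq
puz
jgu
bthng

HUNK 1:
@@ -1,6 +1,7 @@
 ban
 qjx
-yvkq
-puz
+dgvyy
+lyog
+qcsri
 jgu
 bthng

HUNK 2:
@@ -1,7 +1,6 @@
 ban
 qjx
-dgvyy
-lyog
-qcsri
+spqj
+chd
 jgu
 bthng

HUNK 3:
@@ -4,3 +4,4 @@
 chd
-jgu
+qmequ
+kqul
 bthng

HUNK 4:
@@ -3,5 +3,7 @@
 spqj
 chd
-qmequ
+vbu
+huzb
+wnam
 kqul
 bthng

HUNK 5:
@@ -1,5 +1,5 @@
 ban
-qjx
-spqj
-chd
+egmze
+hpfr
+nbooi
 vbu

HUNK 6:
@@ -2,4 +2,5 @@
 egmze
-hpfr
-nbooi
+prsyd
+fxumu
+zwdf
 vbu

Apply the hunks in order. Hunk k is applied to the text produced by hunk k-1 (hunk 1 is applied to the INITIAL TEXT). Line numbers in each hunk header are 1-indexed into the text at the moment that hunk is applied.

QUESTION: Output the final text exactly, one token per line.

Answer: ban
egmze
prsyd
fxumu
zwdf
vbu
huzb
wnam
kqul
bthng

Derivation:
Hunk 1: at line 1 remove [yvkq,puz] add [dgvyy,lyog,qcsri] -> 7 lines: ban qjx dgvyy lyog qcsri jgu bthng
Hunk 2: at line 1 remove [dgvyy,lyog,qcsri] add [spqj,chd] -> 6 lines: ban qjx spqj chd jgu bthng
Hunk 3: at line 4 remove [jgu] add [qmequ,kqul] -> 7 lines: ban qjx spqj chd qmequ kqul bthng
Hunk 4: at line 3 remove [qmequ] add [vbu,huzb,wnam] -> 9 lines: ban qjx spqj chd vbu huzb wnam kqul bthng
Hunk 5: at line 1 remove [qjx,spqj,chd] add [egmze,hpfr,nbooi] -> 9 lines: ban egmze hpfr nbooi vbu huzb wnam kqul bthng
Hunk 6: at line 2 remove [hpfr,nbooi] add [prsyd,fxumu,zwdf] -> 10 lines: ban egmze prsyd fxumu zwdf vbu huzb wnam kqul bthng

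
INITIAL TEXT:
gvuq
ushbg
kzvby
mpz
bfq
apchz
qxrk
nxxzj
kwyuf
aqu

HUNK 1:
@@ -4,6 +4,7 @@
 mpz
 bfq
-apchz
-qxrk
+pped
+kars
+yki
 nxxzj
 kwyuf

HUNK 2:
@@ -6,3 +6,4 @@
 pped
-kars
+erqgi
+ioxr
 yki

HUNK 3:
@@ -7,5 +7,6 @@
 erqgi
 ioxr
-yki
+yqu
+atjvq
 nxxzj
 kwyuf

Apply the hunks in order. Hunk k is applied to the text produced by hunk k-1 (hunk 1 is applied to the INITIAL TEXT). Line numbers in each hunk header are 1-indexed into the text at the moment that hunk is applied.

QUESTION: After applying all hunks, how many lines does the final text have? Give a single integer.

Answer: 13

Derivation:
Hunk 1: at line 4 remove [apchz,qxrk] add [pped,kars,yki] -> 11 lines: gvuq ushbg kzvby mpz bfq pped kars yki nxxzj kwyuf aqu
Hunk 2: at line 6 remove [kars] add [erqgi,ioxr] -> 12 lines: gvuq ushbg kzvby mpz bfq pped erqgi ioxr yki nxxzj kwyuf aqu
Hunk 3: at line 7 remove [yki] add [yqu,atjvq] -> 13 lines: gvuq ushbg kzvby mpz bfq pped erqgi ioxr yqu atjvq nxxzj kwyuf aqu
Final line count: 13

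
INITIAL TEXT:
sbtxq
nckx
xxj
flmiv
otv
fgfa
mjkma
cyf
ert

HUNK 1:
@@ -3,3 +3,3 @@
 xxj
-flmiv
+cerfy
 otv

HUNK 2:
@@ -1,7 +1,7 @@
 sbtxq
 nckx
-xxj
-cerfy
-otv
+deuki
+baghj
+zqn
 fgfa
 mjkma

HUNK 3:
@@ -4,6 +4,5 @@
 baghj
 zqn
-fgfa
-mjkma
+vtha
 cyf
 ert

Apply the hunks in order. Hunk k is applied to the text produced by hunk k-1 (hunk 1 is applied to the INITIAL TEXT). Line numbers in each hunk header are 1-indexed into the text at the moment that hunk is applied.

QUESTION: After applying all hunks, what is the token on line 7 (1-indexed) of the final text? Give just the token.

Answer: cyf

Derivation:
Hunk 1: at line 3 remove [flmiv] add [cerfy] -> 9 lines: sbtxq nckx xxj cerfy otv fgfa mjkma cyf ert
Hunk 2: at line 1 remove [xxj,cerfy,otv] add [deuki,baghj,zqn] -> 9 lines: sbtxq nckx deuki baghj zqn fgfa mjkma cyf ert
Hunk 3: at line 4 remove [fgfa,mjkma] add [vtha] -> 8 lines: sbtxq nckx deuki baghj zqn vtha cyf ert
Final line 7: cyf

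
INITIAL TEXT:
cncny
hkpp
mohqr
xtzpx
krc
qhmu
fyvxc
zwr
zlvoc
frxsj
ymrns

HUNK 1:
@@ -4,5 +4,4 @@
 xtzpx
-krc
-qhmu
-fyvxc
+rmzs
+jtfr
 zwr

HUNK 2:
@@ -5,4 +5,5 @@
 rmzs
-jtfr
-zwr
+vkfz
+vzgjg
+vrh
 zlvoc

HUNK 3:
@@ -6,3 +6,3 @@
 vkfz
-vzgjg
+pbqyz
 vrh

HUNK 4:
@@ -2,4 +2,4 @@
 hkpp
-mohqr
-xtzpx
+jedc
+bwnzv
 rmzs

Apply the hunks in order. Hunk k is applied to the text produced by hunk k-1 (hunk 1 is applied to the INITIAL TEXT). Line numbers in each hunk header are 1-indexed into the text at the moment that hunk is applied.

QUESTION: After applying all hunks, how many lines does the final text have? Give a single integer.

Answer: 11

Derivation:
Hunk 1: at line 4 remove [krc,qhmu,fyvxc] add [rmzs,jtfr] -> 10 lines: cncny hkpp mohqr xtzpx rmzs jtfr zwr zlvoc frxsj ymrns
Hunk 2: at line 5 remove [jtfr,zwr] add [vkfz,vzgjg,vrh] -> 11 lines: cncny hkpp mohqr xtzpx rmzs vkfz vzgjg vrh zlvoc frxsj ymrns
Hunk 3: at line 6 remove [vzgjg] add [pbqyz] -> 11 lines: cncny hkpp mohqr xtzpx rmzs vkfz pbqyz vrh zlvoc frxsj ymrns
Hunk 4: at line 2 remove [mohqr,xtzpx] add [jedc,bwnzv] -> 11 lines: cncny hkpp jedc bwnzv rmzs vkfz pbqyz vrh zlvoc frxsj ymrns
Final line count: 11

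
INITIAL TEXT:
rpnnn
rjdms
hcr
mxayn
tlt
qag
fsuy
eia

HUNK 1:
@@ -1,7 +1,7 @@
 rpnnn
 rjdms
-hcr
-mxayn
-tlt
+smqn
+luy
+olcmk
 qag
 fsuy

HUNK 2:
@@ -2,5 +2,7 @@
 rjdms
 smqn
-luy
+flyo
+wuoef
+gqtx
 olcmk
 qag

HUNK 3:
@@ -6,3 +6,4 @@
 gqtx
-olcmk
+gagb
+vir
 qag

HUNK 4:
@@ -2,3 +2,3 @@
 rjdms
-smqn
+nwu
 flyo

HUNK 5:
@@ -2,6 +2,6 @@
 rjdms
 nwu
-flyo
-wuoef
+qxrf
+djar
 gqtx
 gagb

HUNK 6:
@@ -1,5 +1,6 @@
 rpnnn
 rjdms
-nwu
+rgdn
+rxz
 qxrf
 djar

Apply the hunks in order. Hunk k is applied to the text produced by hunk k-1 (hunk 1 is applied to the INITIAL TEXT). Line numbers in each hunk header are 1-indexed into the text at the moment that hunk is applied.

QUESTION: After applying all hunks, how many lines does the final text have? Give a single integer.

Answer: 12

Derivation:
Hunk 1: at line 1 remove [hcr,mxayn,tlt] add [smqn,luy,olcmk] -> 8 lines: rpnnn rjdms smqn luy olcmk qag fsuy eia
Hunk 2: at line 2 remove [luy] add [flyo,wuoef,gqtx] -> 10 lines: rpnnn rjdms smqn flyo wuoef gqtx olcmk qag fsuy eia
Hunk 3: at line 6 remove [olcmk] add [gagb,vir] -> 11 lines: rpnnn rjdms smqn flyo wuoef gqtx gagb vir qag fsuy eia
Hunk 4: at line 2 remove [smqn] add [nwu] -> 11 lines: rpnnn rjdms nwu flyo wuoef gqtx gagb vir qag fsuy eia
Hunk 5: at line 2 remove [flyo,wuoef] add [qxrf,djar] -> 11 lines: rpnnn rjdms nwu qxrf djar gqtx gagb vir qag fsuy eia
Hunk 6: at line 1 remove [nwu] add [rgdn,rxz] -> 12 lines: rpnnn rjdms rgdn rxz qxrf djar gqtx gagb vir qag fsuy eia
Final line count: 12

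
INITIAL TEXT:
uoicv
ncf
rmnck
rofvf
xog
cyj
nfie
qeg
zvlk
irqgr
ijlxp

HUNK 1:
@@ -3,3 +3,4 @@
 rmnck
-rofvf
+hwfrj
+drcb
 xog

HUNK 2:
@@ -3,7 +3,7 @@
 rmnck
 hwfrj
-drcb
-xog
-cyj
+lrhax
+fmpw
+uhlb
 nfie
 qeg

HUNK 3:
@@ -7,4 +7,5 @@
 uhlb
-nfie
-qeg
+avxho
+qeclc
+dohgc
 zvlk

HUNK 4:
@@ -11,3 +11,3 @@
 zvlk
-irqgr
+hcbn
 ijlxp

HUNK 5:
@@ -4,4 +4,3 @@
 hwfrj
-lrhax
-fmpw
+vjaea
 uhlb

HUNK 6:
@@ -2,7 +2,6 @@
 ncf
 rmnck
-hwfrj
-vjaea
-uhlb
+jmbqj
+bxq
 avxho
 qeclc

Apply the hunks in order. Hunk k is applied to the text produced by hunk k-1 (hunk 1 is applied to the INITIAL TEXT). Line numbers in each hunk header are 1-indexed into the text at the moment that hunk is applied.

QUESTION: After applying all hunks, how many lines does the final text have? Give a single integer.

Hunk 1: at line 3 remove [rofvf] add [hwfrj,drcb] -> 12 lines: uoicv ncf rmnck hwfrj drcb xog cyj nfie qeg zvlk irqgr ijlxp
Hunk 2: at line 3 remove [drcb,xog,cyj] add [lrhax,fmpw,uhlb] -> 12 lines: uoicv ncf rmnck hwfrj lrhax fmpw uhlb nfie qeg zvlk irqgr ijlxp
Hunk 3: at line 7 remove [nfie,qeg] add [avxho,qeclc,dohgc] -> 13 lines: uoicv ncf rmnck hwfrj lrhax fmpw uhlb avxho qeclc dohgc zvlk irqgr ijlxp
Hunk 4: at line 11 remove [irqgr] add [hcbn] -> 13 lines: uoicv ncf rmnck hwfrj lrhax fmpw uhlb avxho qeclc dohgc zvlk hcbn ijlxp
Hunk 5: at line 4 remove [lrhax,fmpw] add [vjaea] -> 12 lines: uoicv ncf rmnck hwfrj vjaea uhlb avxho qeclc dohgc zvlk hcbn ijlxp
Hunk 6: at line 2 remove [hwfrj,vjaea,uhlb] add [jmbqj,bxq] -> 11 lines: uoicv ncf rmnck jmbqj bxq avxho qeclc dohgc zvlk hcbn ijlxp
Final line count: 11

Answer: 11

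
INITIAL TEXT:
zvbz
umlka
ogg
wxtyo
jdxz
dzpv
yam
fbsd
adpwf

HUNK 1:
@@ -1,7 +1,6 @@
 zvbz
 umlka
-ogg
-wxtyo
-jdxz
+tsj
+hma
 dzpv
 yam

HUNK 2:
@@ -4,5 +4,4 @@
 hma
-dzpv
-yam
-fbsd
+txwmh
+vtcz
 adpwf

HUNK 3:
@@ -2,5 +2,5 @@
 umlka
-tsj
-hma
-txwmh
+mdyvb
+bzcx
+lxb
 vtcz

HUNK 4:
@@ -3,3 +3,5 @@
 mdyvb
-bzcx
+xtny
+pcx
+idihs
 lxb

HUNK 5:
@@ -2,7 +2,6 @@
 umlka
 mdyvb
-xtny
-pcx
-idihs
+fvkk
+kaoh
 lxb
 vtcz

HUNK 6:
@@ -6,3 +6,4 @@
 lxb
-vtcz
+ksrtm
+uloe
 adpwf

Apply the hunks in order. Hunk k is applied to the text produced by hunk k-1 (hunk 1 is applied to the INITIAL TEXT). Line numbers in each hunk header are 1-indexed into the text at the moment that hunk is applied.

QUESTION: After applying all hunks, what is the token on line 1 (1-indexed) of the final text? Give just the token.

Answer: zvbz

Derivation:
Hunk 1: at line 1 remove [ogg,wxtyo,jdxz] add [tsj,hma] -> 8 lines: zvbz umlka tsj hma dzpv yam fbsd adpwf
Hunk 2: at line 4 remove [dzpv,yam,fbsd] add [txwmh,vtcz] -> 7 lines: zvbz umlka tsj hma txwmh vtcz adpwf
Hunk 3: at line 2 remove [tsj,hma,txwmh] add [mdyvb,bzcx,lxb] -> 7 lines: zvbz umlka mdyvb bzcx lxb vtcz adpwf
Hunk 4: at line 3 remove [bzcx] add [xtny,pcx,idihs] -> 9 lines: zvbz umlka mdyvb xtny pcx idihs lxb vtcz adpwf
Hunk 5: at line 2 remove [xtny,pcx,idihs] add [fvkk,kaoh] -> 8 lines: zvbz umlka mdyvb fvkk kaoh lxb vtcz adpwf
Hunk 6: at line 6 remove [vtcz] add [ksrtm,uloe] -> 9 lines: zvbz umlka mdyvb fvkk kaoh lxb ksrtm uloe adpwf
Final line 1: zvbz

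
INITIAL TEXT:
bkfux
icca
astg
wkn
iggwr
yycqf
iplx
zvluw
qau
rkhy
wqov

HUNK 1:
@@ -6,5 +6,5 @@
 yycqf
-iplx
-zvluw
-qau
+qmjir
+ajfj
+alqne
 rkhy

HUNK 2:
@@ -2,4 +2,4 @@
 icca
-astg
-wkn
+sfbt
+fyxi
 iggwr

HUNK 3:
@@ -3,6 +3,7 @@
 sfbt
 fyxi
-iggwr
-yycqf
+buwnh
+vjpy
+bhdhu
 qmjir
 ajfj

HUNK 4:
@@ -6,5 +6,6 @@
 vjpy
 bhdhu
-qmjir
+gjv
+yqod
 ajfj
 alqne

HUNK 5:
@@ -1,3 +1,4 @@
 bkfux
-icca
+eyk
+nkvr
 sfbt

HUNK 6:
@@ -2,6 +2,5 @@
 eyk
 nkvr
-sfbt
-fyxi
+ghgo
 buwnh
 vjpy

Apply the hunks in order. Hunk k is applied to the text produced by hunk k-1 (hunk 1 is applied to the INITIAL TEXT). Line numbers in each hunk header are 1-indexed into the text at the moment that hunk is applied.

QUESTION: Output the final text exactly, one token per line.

Hunk 1: at line 6 remove [iplx,zvluw,qau] add [qmjir,ajfj,alqne] -> 11 lines: bkfux icca astg wkn iggwr yycqf qmjir ajfj alqne rkhy wqov
Hunk 2: at line 2 remove [astg,wkn] add [sfbt,fyxi] -> 11 lines: bkfux icca sfbt fyxi iggwr yycqf qmjir ajfj alqne rkhy wqov
Hunk 3: at line 3 remove [iggwr,yycqf] add [buwnh,vjpy,bhdhu] -> 12 lines: bkfux icca sfbt fyxi buwnh vjpy bhdhu qmjir ajfj alqne rkhy wqov
Hunk 4: at line 6 remove [qmjir] add [gjv,yqod] -> 13 lines: bkfux icca sfbt fyxi buwnh vjpy bhdhu gjv yqod ajfj alqne rkhy wqov
Hunk 5: at line 1 remove [icca] add [eyk,nkvr] -> 14 lines: bkfux eyk nkvr sfbt fyxi buwnh vjpy bhdhu gjv yqod ajfj alqne rkhy wqov
Hunk 6: at line 2 remove [sfbt,fyxi] add [ghgo] -> 13 lines: bkfux eyk nkvr ghgo buwnh vjpy bhdhu gjv yqod ajfj alqne rkhy wqov

Answer: bkfux
eyk
nkvr
ghgo
buwnh
vjpy
bhdhu
gjv
yqod
ajfj
alqne
rkhy
wqov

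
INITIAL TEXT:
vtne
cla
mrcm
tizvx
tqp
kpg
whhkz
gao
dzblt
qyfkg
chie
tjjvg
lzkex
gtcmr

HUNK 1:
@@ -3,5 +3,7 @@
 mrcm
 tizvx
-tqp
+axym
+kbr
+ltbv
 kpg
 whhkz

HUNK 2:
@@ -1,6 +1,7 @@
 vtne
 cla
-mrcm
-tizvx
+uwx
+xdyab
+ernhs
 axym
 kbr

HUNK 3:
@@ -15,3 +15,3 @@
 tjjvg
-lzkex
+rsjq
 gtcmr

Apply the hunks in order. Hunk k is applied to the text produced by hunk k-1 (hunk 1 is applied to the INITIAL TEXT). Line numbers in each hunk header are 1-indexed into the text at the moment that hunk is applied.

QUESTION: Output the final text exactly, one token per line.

Answer: vtne
cla
uwx
xdyab
ernhs
axym
kbr
ltbv
kpg
whhkz
gao
dzblt
qyfkg
chie
tjjvg
rsjq
gtcmr

Derivation:
Hunk 1: at line 3 remove [tqp] add [axym,kbr,ltbv] -> 16 lines: vtne cla mrcm tizvx axym kbr ltbv kpg whhkz gao dzblt qyfkg chie tjjvg lzkex gtcmr
Hunk 2: at line 1 remove [mrcm,tizvx] add [uwx,xdyab,ernhs] -> 17 lines: vtne cla uwx xdyab ernhs axym kbr ltbv kpg whhkz gao dzblt qyfkg chie tjjvg lzkex gtcmr
Hunk 3: at line 15 remove [lzkex] add [rsjq] -> 17 lines: vtne cla uwx xdyab ernhs axym kbr ltbv kpg whhkz gao dzblt qyfkg chie tjjvg rsjq gtcmr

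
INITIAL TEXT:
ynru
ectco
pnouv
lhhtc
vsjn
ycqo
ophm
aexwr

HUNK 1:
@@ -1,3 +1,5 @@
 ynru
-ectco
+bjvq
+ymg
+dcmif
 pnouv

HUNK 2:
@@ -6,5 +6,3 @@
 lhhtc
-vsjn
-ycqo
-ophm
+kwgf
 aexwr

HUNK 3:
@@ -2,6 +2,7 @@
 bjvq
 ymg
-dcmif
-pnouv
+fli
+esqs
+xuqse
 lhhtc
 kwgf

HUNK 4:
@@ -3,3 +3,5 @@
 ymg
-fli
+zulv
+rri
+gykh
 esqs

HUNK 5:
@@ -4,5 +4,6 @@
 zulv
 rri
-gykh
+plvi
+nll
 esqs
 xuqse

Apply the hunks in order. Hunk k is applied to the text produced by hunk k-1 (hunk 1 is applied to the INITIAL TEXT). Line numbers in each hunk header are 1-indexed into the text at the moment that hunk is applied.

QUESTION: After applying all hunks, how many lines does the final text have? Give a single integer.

Hunk 1: at line 1 remove [ectco] add [bjvq,ymg,dcmif] -> 10 lines: ynru bjvq ymg dcmif pnouv lhhtc vsjn ycqo ophm aexwr
Hunk 2: at line 6 remove [vsjn,ycqo,ophm] add [kwgf] -> 8 lines: ynru bjvq ymg dcmif pnouv lhhtc kwgf aexwr
Hunk 3: at line 2 remove [dcmif,pnouv] add [fli,esqs,xuqse] -> 9 lines: ynru bjvq ymg fli esqs xuqse lhhtc kwgf aexwr
Hunk 4: at line 3 remove [fli] add [zulv,rri,gykh] -> 11 lines: ynru bjvq ymg zulv rri gykh esqs xuqse lhhtc kwgf aexwr
Hunk 5: at line 4 remove [gykh] add [plvi,nll] -> 12 lines: ynru bjvq ymg zulv rri plvi nll esqs xuqse lhhtc kwgf aexwr
Final line count: 12

Answer: 12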